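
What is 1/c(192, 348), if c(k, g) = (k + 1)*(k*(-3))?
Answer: -1/111168 ≈ -8.9954e-6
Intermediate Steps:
c(k, g) = -3*k*(1 + k) (c(k, g) = (1 + k)*(-3*k) = -3*k*(1 + k))
1/c(192, 348) = 1/(-3*192*(1 + 192)) = 1/(-3*192*193) = 1/(-111168) = -1/111168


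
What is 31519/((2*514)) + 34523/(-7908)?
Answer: 13360163/508089 ≈ 26.295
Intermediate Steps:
31519/((2*514)) + 34523/(-7908) = 31519/1028 + 34523*(-1/7908) = 31519*(1/1028) - 34523/7908 = 31519/1028 - 34523/7908 = 13360163/508089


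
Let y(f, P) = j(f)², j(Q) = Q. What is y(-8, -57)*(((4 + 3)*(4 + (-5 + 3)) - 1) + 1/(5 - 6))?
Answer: 768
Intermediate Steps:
y(f, P) = f²
y(-8, -57)*(((4 + 3)*(4 + (-5 + 3)) - 1) + 1/(5 - 6)) = (-8)²*(((4 + 3)*(4 + (-5 + 3)) - 1) + 1/(5 - 6)) = 64*((7*(4 - 2) - 1) + 1/(-1)) = 64*((7*2 - 1) - 1) = 64*((14 - 1) - 1) = 64*(13 - 1) = 64*12 = 768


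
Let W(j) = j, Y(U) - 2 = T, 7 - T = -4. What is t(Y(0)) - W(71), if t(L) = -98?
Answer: -169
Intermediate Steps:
T = 11 (T = 7 - 1*(-4) = 7 + 4 = 11)
Y(U) = 13 (Y(U) = 2 + 11 = 13)
t(Y(0)) - W(71) = -98 - 1*71 = -98 - 71 = -169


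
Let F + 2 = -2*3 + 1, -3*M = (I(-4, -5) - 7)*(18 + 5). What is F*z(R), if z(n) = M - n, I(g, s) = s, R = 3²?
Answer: -581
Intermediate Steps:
R = 9
M = 92 (M = -(-5 - 7)*(18 + 5)/3 = -(-4)*23 = -⅓*(-276) = 92)
F = -7 (F = -2 + (-2*3 + 1) = -2 + (-6 + 1) = -2 - 5 = -7)
z(n) = 92 - n
F*z(R) = -7*(92 - 1*9) = -7*(92 - 9) = -7*83 = -581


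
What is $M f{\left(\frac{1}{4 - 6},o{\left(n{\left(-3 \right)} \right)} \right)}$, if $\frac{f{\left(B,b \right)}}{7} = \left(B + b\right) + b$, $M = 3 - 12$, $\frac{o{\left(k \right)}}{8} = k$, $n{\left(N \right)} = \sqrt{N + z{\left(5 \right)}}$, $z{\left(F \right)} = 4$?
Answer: $- \frac{1953}{2} \approx -976.5$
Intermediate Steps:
$n{\left(N \right)} = \sqrt{4 + N}$ ($n{\left(N \right)} = \sqrt{N + 4} = \sqrt{4 + N}$)
$o{\left(k \right)} = 8 k$
$M = -9$
$f{\left(B,b \right)} = 7 B + 14 b$ ($f{\left(B,b \right)} = 7 \left(\left(B + b\right) + b\right) = 7 \left(B + 2 b\right) = 7 B + 14 b$)
$M f{\left(\frac{1}{4 - 6},o{\left(n{\left(-3 \right)} \right)} \right)} = - 9 \left(\frac{7}{4 - 6} + 14 \cdot 8 \sqrt{4 - 3}\right) = - 9 \left(\frac{7}{-2} + 14 \cdot 8 \sqrt{1}\right) = - 9 \left(7 \left(- \frac{1}{2}\right) + 14 \cdot 8 \cdot 1\right) = - 9 \left(- \frac{7}{2} + 14 \cdot 8\right) = - 9 \left(- \frac{7}{2} + 112\right) = \left(-9\right) \frac{217}{2} = - \frac{1953}{2}$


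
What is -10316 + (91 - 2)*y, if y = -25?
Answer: -12541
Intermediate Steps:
-10316 + (91 - 2)*y = -10316 + (91 - 2)*(-25) = -10316 + 89*(-25) = -10316 - 2225 = -12541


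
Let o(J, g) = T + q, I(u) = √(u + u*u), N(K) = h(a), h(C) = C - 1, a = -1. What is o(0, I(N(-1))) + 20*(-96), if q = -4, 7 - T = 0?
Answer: -1917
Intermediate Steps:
T = 7 (T = 7 - 1*0 = 7 + 0 = 7)
h(C) = -1 + C
N(K) = -2 (N(K) = -1 - 1 = -2)
I(u) = √(u + u²)
o(J, g) = 3 (o(J, g) = 7 - 4 = 3)
o(0, I(N(-1))) + 20*(-96) = 3 + 20*(-96) = 3 - 1920 = -1917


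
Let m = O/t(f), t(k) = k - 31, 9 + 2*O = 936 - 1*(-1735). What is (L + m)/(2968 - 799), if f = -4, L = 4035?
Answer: 139894/75915 ≈ 1.8428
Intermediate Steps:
O = 1331 (O = -9/2 + (936 - 1*(-1735))/2 = -9/2 + (936 + 1735)/2 = -9/2 + (1/2)*2671 = -9/2 + 2671/2 = 1331)
t(k) = -31 + k
m = -1331/35 (m = 1331/(-31 - 4) = 1331/(-35) = 1331*(-1/35) = -1331/35 ≈ -38.029)
(L + m)/(2968 - 799) = (4035 - 1331/35)/(2968 - 799) = (139894/35)/2169 = (139894/35)*(1/2169) = 139894/75915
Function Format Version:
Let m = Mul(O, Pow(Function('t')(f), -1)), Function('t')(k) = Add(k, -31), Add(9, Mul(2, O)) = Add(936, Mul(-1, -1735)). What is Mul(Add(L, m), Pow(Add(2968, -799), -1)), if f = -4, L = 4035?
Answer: Rational(139894, 75915) ≈ 1.8428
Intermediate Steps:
O = 1331 (O = Add(Rational(-9, 2), Mul(Rational(1, 2), Add(936, Mul(-1, -1735)))) = Add(Rational(-9, 2), Mul(Rational(1, 2), Add(936, 1735))) = Add(Rational(-9, 2), Mul(Rational(1, 2), 2671)) = Add(Rational(-9, 2), Rational(2671, 2)) = 1331)
Function('t')(k) = Add(-31, k)
m = Rational(-1331, 35) (m = Mul(1331, Pow(Add(-31, -4), -1)) = Mul(1331, Pow(-35, -1)) = Mul(1331, Rational(-1, 35)) = Rational(-1331, 35) ≈ -38.029)
Mul(Add(L, m), Pow(Add(2968, -799), -1)) = Mul(Add(4035, Rational(-1331, 35)), Pow(Add(2968, -799), -1)) = Mul(Rational(139894, 35), Pow(2169, -1)) = Mul(Rational(139894, 35), Rational(1, 2169)) = Rational(139894, 75915)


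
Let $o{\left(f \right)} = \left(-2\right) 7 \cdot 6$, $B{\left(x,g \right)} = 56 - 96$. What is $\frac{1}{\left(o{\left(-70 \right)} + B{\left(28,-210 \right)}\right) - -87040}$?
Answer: $\frac{1}{86916} \approx 1.1505 \cdot 10^{-5}$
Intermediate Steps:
$B{\left(x,g \right)} = -40$ ($B{\left(x,g \right)} = 56 - 96 = -40$)
$o{\left(f \right)} = -84$ ($o{\left(f \right)} = \left(-14\right) 6 = -84$)
$\frac{1}{\left(o{\left(-70 \right)} + B{\left(28,-210 \right)}\right) - -87040} = \frac{1}{\left(-84 - 40\right) - -87040} = \frac{1}{-124 + 87040} = \frac{1}{86916}$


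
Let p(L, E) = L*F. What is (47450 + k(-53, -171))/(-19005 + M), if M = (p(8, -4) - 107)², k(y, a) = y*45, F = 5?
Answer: -45065/14516 ≈ -3.1045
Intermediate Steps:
p(L, E) = 5*L (p(L, E) = L*5 = 5*L)
k(y, a) = 45*y
M = 4489 (M = (5*8 - 107)² = (40 - 107)² = (-67)² = 4489)
(47450 + k(-53, -171))/(-19005 + M) = (47450 + 45*(-53))/(-19005 + 4489) = (47450 - 2385)/(-14516) = 45065*(-1/14516) = -45065/14516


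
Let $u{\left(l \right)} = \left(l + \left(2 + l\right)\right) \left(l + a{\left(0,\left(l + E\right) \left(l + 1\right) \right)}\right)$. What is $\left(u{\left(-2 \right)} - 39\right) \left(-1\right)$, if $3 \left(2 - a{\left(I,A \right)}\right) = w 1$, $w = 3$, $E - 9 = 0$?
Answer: $37$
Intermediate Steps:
$E = 9$ ($E = 9 + 0 = 9$)
$a{\left(I,A \right)} = 1$ ($a{\left(I,A \right)} = 2 - \frac{3 \cdot 1}{3} = 2 - 1 = 1$)
$u{\left(l \right)} = \left(1 + l\right) \left(2 + 2 l\right)$ ($u{\left(l \right)} = \left(l + \left(2 + l\right)\right) \left(l + 1\right) = \left(2 + 2 l\right) \left(1 + l\right) = \left(1 + l\right) \left(2 + 2 l\right)$)
$\left(u{\left(-2 \right)} - 39\right) \left(-1\right) = \left(\left(2 + 2 \left(-2\right)^{2} + 4 \left(-2\right)\right) - 39\right) \left(-1\right) = \left(\left(2 + 2 \cdot 4 - 8\right) - 39\right) \left(-1\right) = \left(\left(2 + 8 - 8\right) - 39\right) \left(-1\right) = \left(2 - 39\right) \left(-1\right) = \left(-37\right) \left(-1\right) = 37$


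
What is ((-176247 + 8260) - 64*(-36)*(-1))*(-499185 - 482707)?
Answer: 167207370572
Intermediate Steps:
((-176247 + 8260) - 64*(-36)*(-1))*(-499185 - 482707) = (-167987 + 2304*(-1))*(-981892) = (-167987 - 2304)*(-981892) = -170291*(-981892) = 167207370572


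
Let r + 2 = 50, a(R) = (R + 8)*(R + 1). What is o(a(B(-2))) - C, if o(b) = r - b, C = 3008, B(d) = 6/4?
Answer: -11935/4 ≈ -2983.8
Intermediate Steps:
B(d) = 3/2 (B(d) = 6*(1/4) = 3/2)
a(R) = (1 + R)*(8 + R) (a(R) = (8 + R)*(1 + R) = (1 + R)*(8 + R))
r = 48 (r = -2 + 50 = 48)
o(b) = 48 - b
o(a(B(-2))) - C = (48 - (8 + (3/2)**2 + 9*(3/2))) - 1*3008 = (48 - (8 + 9/4 + 27/2)) - 3008 = (48 - 1*95/4) - 3008 = (48 - 95/4) - 3008 = 97/4 - 3008 = -11935/4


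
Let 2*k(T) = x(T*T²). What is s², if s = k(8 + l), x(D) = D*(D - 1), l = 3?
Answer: 783428563225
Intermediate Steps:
x(D) = D*(-1 + D)
k(T) = T³*(-1 + T³)/2 (k(T) = ((T*T²)*(-1 + T*T²))/2 = (T³*(-1 + T³))/2 = T³*(-1 + T³)/2)
s = 885115 (s = (8 + 3)³*(-1 + (8 + 3)³)/2 = (½)*11³*(-1 + 11³) = (½)*1331*(-1 + 1331) = (½)*1331*1330 = 885115)
s² = 885115² = 783428563225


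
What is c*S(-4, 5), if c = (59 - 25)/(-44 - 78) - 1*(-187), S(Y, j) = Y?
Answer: -45560/61 ≈ -746.88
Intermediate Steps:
c = 11390/61 (c = 34/(-122) + 187 = 34*(-1/122) + 187 = -17/61 + 187 = 11390/61 ≈ 186.72)
c*S(-4, 5) = (11390/61)*(-4) = -45560/61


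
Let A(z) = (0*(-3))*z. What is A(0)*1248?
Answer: 0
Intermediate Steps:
A(z) = 0 (A(z) = 0*z = 0)
A(0)*1248 = 0*1248 = 0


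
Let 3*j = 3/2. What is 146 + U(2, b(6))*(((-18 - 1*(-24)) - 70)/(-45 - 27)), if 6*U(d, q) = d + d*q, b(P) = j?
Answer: 1318/9 ≈ 146.44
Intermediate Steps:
j = ½ (j = (3/2)/3 = (3*(½))/3 = (⅓)*(3/2) = ½ ≈ 0.50000)
b(P) = ½
U(d, q) = d/6 + d*q/6 (U(d, q) = (d + d*q)/6 = d/6 + d*q/6)
146 + U(2, b(6))*(((-18 - 1*(-24)) - 70)/(-45 - 27)) = 146 + ((⅙)*2*(1 + ½))*(((-18 - 1*(-24)) - 70)/(-45 - 27)) = 146 + ((⅙)*2*(3/2))*(((-18 + 24) - 70)/(-72)) = 146 + ((6 - 70)*(-1/72))/2 = 146 + (-64*(-1/72))/2 = 146 + (½)*(8/9) = 146 + 4/9 = 1318/9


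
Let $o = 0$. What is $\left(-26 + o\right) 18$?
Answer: $-468$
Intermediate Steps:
$\left(-26 + o\right) 18 = \left(-26 + 0\right) 18 = \left(-26\right) 18 = -468$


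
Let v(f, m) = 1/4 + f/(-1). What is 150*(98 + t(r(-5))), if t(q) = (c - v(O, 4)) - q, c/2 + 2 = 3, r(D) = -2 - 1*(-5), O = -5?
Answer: 27525/2 ≈ 13763.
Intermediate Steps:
r(D) = 3 (r(D) = -2 + 5 = 3)
c = 2 (c = -4 + 2*3 = -4 + 6 = 2)
v(f, m) = ¼ - f (v(f, m) = 1*(¼) + f*(-1) = ¼ - f)
t(q) = -13/4 - q (t(q) = (2 - (¼ - 1*(-5))) - q = (2 - (¼ + 5)) - q = (2 - 1*21/4) - q = (2 - 21/4) - q = -13/4 - q)
150*(98 + t(r(-5))) = 150*(98 + (-13/4 - 1*3)) = 150*(98 + (-13/4 - 3)) = 150*(98 - 25/4) = 150*(367/4) = 27525/2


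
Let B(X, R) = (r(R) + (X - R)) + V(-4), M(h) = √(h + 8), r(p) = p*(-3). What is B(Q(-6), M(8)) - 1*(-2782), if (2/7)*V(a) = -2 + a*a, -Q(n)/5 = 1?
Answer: 2810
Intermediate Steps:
Q(n) = -5 (Q(n) = -5*1 = -5)
V(a) = -7 + 7*a²/2 (V(a) = 7*(-2 + a*a)/2 = 7*(-2 + a²)/2 = -7 + 7*a²/2)
r(p) = -3*p
M(h) = √(8 + h)
B(X, R) = 49 + X - 4*R (B(X, R) = (-3*R + (X - R)) + (-7 + (7/2)*(-4)²) = (X - 4*R) + (-7 + (7/2)*16) = (X - 4*R) + (-7 + 56) = (X - 4*R) + 49 = 49 + X - 4*R)
B(Q(-6), M(8)) - 1*(-2782) = (49 - 5 - 4*√(8 + 8)) - 1*(-2782) = (49 - 5 - 4*√16) + 2782 = (49 - 5 - 4*4) + 2782 = (49 - 5 - 16) + 2782 = 28 + 2782 = 2810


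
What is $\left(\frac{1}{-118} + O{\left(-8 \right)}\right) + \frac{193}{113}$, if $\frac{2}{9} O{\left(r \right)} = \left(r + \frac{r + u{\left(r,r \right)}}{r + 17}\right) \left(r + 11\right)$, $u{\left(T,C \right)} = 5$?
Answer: $- \frac{738707}{6667} \approx -110.8$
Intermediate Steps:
$O{\left(r \right)} = \frac{9 \left(11 + r\right) \left(r + \frac{5 + r}{17 + r}\right)}{2}$ ($O{\left(r \right)} = \frac{9 \left(r + \frac{r + 5}{r + 17}\right) \left(r + 11\right)}{2} = \frac{9 \left(r + \frac{5 + r}{17 + r}\right) \left(11 + r\right)}{2} = \frac{9 \left(11 + r\right) \left(r + \frac{5 + r}{17 + r}\right)}{2}$)
$\left(\frac{1}{-118} + O{\left(-8 \right)}\right) + \frac{193}{113} = \left(\frac{1}{-118} + \frac{9 \left(55 + \left(-8\right)^{3} + 29 \left(-8\right)^{2} + 203 \left(-8\right)\right)}{2 \left(17 - 8\right)}\right) + \frac{193}{113} = \left(- \frac{1}{118} + \frac{9 \left(55 - 512 + 29 \cdot 64 - 1624\right)}{2 \cdot 9}\right) + 193 \cdot \frac{1}{113} = \left(- \frac{1}{118} + \frac{9}{2} \cdot \frac{1}{9} \left(55 - 512 + 1856 - 1624\right)\right) + \frac{193}{113} = \left(- \frac{1}{118} + \frac{9}{2} \cdot \frac{1}{9} \left(-225\right)\right) + \frac{193}{113} = \left(- \frac{1}{118} - \frac{225}{2}\right) + \frac{193}{113} = - \frac{6638}{59} + \frac{193}{113} = - \frac{738707}{6667}$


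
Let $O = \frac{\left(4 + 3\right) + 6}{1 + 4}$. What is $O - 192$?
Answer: $- \frac{947}{5} \approx -189.4$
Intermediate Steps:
$O = \frac{13}{5}$ ($O = \frac{7 + 6}{5} = 13 \cdot \frac{1}{5} = \frac{13}{5} \approx 2.6$)
$O - 192 = \frac{13}{5} - 192 = - \frac{947}{5}$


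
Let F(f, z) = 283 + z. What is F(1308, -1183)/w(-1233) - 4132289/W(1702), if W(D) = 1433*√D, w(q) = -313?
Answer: 900/313 - 4132289*√1702/2438966 ≈ -67.023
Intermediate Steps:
F(1308, -1183)/w(-1233) - 4132289/W(1702) = (283 - 1183)/(-313) - 4132289*√1702/2438966 = -900*(-1/313) - 4132289*√1702/2438966 = 900/313 - 4132289*√1702/2438966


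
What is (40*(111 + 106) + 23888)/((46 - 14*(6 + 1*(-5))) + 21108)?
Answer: 8142/5285 ≈ 1.5406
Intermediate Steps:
(40*(111 + 106) + 23888)/((46 - 14*(6 + 1*(-5))) + 21108) = (40*217 + 23888)/((46 - 14*(6 - 5)) + 21108) = (8680 + 23888)/((46 - 14*1) + 21108) = 32568/((46 - 14) + 21108) = 32568/(32 + 21108) = 32568/21140 = 32568*(1/21140) = 8142/5285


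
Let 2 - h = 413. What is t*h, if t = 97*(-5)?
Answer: 199335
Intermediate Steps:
h = -411 (h = 2 - 1*413 = 2 - 413 = -411)
t = -485
t*h = -485*(-411) = 199335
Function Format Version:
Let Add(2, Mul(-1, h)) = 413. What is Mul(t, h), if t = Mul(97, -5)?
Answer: 199335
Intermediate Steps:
h = -411 (h = Add(2, Mul(-1, 413)) = Add(2, -413) = -411)
t = -485
Mul(t, h) = Mul(-485, -411) = 199335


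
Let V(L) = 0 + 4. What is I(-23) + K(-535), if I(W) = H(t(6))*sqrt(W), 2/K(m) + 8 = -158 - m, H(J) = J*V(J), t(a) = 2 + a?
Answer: 2/369 + 32*I*sqrt(23) ≈ 0.0054201 + 153.47*I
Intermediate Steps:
V(L) = 4
H(J) = 4*J (H(J) = J*4 = 4*J)
K(m) = 2/(-166 - m) (K(m) = 2/(-8 + (-158 - m)) = 2/(-166 - m))
I(W) = 32*sqrt(W) (I(W) = (4*(2 + 6))*sqrt(W) = (4*8)*sqrt(W) = 32*sqrt(W))
I(-23) + K(-535) = 32*sqrt(-23) - 2/(166 - 535) = 32*(I*sqrt(23)) - 2/(-369) = 32*I*sqrt(23) - 2*(-1/369) = 32*I*sqrt(23) + 2/369 = 2/369 + 32*I*sqrt(23)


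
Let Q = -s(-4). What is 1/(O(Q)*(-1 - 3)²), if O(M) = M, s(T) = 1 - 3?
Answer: 1/32 ≈ 0.031250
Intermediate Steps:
s(T) = -2
Q = 2 (Q = -1*(-2) = 2)
1/(O(Q)*(-1 - 3)²) = 1/(2*(-1 - 3)²) = 1/(2*(-4)²) = 1/(2*16) = 1/32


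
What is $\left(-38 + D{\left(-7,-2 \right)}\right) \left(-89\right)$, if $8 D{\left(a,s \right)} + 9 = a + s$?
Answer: $\frac{14329}{4} \approx 3582.3$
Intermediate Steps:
$D{\left(a,s \right)} = - \frac{9}{8} + \frac{a}{8} + \frac{s}{8}$ ($D{\left(a,s \right)} = - \frac{9}{8} + \frac{a + s}{8} = - \frac{9}{8} + \left(\frac{a}{8} + \frac{s}{8}\right) = - \frac{9}{8} + \frac{a}{8} + \frac{s}{8}$)
$\left(-38 + D{\left(-7,-2 \right)}\right) \left(-89\right) = \left(-38 + \left(- \frac{9}{8} + \frac{1}{8} \left(-7\right) + \frac{1}{8} \left(-2\right)\right)\right) \left(-89\right) = \left(-38 - \frac{9}{4}\right) \left(-89\right) = \left(- \frac{161}{4}\right) \left(-89\right) = \frac{14329}{4}$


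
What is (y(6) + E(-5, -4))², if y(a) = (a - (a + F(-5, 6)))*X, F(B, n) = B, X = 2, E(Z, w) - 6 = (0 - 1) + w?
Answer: 121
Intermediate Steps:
E(Z, w) = 5 + w (E(Z, w) = 6 + ((0 - 1) + w) = 6 + (-1 + w) = 5 + w)
y(a) = 10 (y(a) = (a - (a - 5))*2 = (a - (-5 + a))*2 = (a + (5 - a))*2 = 5*2 = 10)
(y(6) + E(-5, -4))² = (10 + (5 - 4))² = (10 + 1)² = 11² = 121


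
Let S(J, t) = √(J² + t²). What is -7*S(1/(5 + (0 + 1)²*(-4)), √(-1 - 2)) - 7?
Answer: -7 - 7*I*√2 ≈ -7.0 - 9.8995*I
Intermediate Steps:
-7*S(1/(5 + (0 + 1)²*(-4)), √(-1 - 2)) - 7 = -7*√((1/(5 + (0 + 1)²*(-4)))² + (√(-1 - 2))²) - 7 = -7*√((1/(5 + 1²*(-4)))² + (√(-3))²) - 7 = -7*√((1/(5 + 1*(-4)))² + (I*√3)²) - 7 = -7*√((1/(5 - 4))² - 3) - 7 = -7*√((1/1)² - 3) - 7 = -7*√(1² - 3) - 7 = -7*√(1 - 3) - 7 = -7*I*√2 - 7 = -7 - 7*I*√2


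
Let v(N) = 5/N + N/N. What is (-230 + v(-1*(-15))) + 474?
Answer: 736/3 ≈ 245.33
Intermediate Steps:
v(N) = 1 + 5/N (v(N) = 5/N + 1 = 1 + 5/N)
(-230 + v(-1*(-15))) + 474 = (-230 + (5 - 1*(-15))/((-1*(-15)))) + 474 = (-230 + (5 + 15)/15) + 474 = (-230 + (1/15)*20) + 474 = (-230 + 4/3) + 474 = -686/3 + 474 = 736/3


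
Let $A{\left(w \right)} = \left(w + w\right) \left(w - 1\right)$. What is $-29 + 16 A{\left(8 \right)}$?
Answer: $1763$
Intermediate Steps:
$A{\left(w \right)} = 2 w \left(-1 + w\right)$
$-29 + 16 A{\left(8 \right)} = -29 + 16 \cdot 2 \cdot 8 \left(-1 + 8\right) = -29 + 16 \cdot 2 \cdot 8 \cdot 7 = -29 + 16 \cdot 112 = -29 + 1792 = 1763$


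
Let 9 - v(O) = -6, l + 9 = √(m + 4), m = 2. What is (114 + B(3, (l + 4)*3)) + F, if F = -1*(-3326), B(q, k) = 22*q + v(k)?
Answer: 3521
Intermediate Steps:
l = -9 + √6 (l = -9 + √(2 + 4) = -9 + √6 ≈ -6.5505)
v(O) = 15 (v(O) = 9 - 1*(-6) = 9 + 6 = 15)
B(q, k) = 15 + 22*q (B(q, k) = 22*q + 15 = 15 + 22*q)
F = 3326
(114 + B(3, (l + 4)*3)) + F = (114 + (15 + 22*3)) + 3326 = (114 + (15 + 66)) + 3326 = (114 + 81) + 3326 = 195 + 3326 = 3521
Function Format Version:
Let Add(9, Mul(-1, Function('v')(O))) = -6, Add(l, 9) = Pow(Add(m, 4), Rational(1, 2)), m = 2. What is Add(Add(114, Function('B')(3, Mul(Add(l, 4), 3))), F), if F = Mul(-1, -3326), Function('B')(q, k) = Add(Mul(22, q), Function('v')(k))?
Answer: 3521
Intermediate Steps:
l = Add(-9, Pow(6, Rational(1, 2))) (l = Add(-9, Pow(Add(2, 4), Rational(1, 2))) = Add(-9, Pow(6, Rational(1, 2))) ≈ -6.5505)
Function('v')(O) = 15 (Function('v')(O) = Add(9, Mul(-1, -6)) = Add(9, 6) = 15)
Function('B')(q, k) = Add(15, Mul(22, q)) (Function('B')(q, k) = Add(Mul(22, q), 15) = Add(15, Mul(22, q)))
F = 3326
Add(Add(114, Function('B')(3, Mul(Add(l, 4), 3))), F) = Add(Add(114, Add(15, Mul(22, 3))), 3326) = Add(Add(114, Add(15, 66)), 3326) = Add(Add(114, 81), 3326) = Add(195, 3326) = 3521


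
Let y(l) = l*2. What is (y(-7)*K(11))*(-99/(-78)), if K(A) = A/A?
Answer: -231/13 ≈ -17.769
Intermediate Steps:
y(l) = 2*l
K(A) = 1
(y(-7)*K(11))*(-99/(-78)) = ((2*(-7))*1)*(-99/(-78)) = (-14*1)*(-99*(-1/78)) = -14*33/26 = -231/13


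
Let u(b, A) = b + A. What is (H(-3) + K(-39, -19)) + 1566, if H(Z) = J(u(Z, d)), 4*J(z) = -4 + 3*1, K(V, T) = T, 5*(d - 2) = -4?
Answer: 6187/4 ≈ 1546.8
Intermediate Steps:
d = 6/5 (d = 2 + (⅕)*(-4) = 2 - ⅘ = 6/5 ≈ 1.2000)
u(b, A) = A + b
J(z) = -¼ (J(z) = (-4 + 3*1)/4 = (-4 + 3)/4 = (¼)*(-1) = -¼)
H(Z) = -¼
(H(-3) + K(-39, -19)) + 1566 = (-¼ - 19) + 1566 = -77/4 + 1566 = 6187/4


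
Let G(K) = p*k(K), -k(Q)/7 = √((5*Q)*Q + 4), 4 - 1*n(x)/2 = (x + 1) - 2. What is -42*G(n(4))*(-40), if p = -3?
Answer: 70560*√6 ≈ 1.7284e+5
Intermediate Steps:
n(x) = 10 - 2*x (n(x) = 8 - 2*((x + 1) - 2) = 8 - 2*((1 + x) - 2) = 8 - 2*(-1 + x) = 8 + (2 - 2*x) = 10 - 2*x)
k(Q) = -7*√(4 + 5*Q²) (k(Q) = -7*√((5*Q)*Q + 4) = -7*√(5*Q² + 4) = -7*√(4 + 5*Q²))
G(K) = 21*√(4 + 5*K²) (G(K) = -(-21)*√(4 + 5*K²) = 21*√(4 + 5*K²))
-42*G(n(4))*(-40) = -882*√(4 + 5*(10 - 2*4)²)*(-40) = -882*√(4 + 5*(10 - 8)²)*(-40) = -882*√(4 + 5*2²)*(-40) = -882*√(4 + 5*4)*(-40) = -882*√(4 + 20)*(-40) = -882*√24*(-40) = -882*2*√6*(-40) = -1764*√6*(-40) = 70560*√6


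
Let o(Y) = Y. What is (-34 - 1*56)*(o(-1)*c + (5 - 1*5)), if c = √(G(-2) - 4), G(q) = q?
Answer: 90*I*√6 ≈ 220.45*I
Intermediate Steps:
c = I*√6 (c = √(-2 - 4) = √(-6) = I*√6 ≈ 2.4495*I)
(-34 - 1*56)*(o(-1)*c + (5 - 1*5)) = (-34 - 1*56)*(-I*√6 + (5 - 1*5)) = (-34 - 56)*(-I*√6 + (5 - 5)) = -90*(-I*√6 + 0) = -(-90)*I*√6 = 90*I*√6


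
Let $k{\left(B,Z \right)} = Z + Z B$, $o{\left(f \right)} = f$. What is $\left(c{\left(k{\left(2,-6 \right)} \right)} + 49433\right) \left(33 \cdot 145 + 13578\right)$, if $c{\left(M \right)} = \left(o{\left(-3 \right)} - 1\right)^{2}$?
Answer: $908031987$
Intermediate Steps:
$k{\left(B,Z \right)} = Z + B Z$
$c{\left(M \right)} = 16$ ($c{\left(M \right)} = \left(-3 - 1\right)^{2} = \left(-4\right)^{2} = 16$)
$\left(c{\left(k{\left(2,-6 \right)} \right)} + 49433\right) \left(33 \cdot 145 + 13578\right) = \left(16 + 49433\right) \left(33 \cdot 145 + 13578\right) = 49449 \left(4785 + 13578\right) = 49449 \cdot 18363 = 908031987$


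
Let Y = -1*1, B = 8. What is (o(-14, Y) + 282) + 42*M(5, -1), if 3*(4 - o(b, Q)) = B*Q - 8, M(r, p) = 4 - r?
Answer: 748/3 ≈ 249.33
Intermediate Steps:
Y = -1
o(b, Q) = 20/3 - 8*Q/3 (o(b, Q) = 4 - (8*Q - 8)/3 = 4 - (-8 + 8*Q)/3 = 4 + (8/3 - 8*Q/3) = 20/3 - 8*Q/3)
(o(-14, Y) + 282) + 42*M(5, -1) = ((20/3 - 8/3*(-1)) + 282) + 42*(4 - 1*5) = ((20/3 + 8/3) + 282) + 42*(4 - 5) = (28/3 + 282) + 42*(-1) = 874/3 - 42 = 748/3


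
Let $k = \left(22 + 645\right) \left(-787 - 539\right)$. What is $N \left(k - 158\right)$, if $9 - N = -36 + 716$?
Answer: $593566600$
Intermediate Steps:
$N = -671$ ($N = 9 - \left(-36 + 716\right) = 9 - 680 = -671$)
$k = -884442$ ($k = 667 \left(-1326\right) = -884442$)
$N \left(k - 158\right) = - 671 \left(-884442 - 158\right) = \left(-671\right) \left(-884600\right) = 593566600$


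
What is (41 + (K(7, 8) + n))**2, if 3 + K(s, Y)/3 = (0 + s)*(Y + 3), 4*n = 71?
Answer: 1261129/16 ≈ 78821.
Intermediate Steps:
n = 71/4 (n = (1/4)*71 = 71/4 ≈ 17.750)
K(s, Y) = -9 + 3*s*(3 + Y) (K(s, Y) = -9 + 3*((0 + s)*(Y + 3)) = -9 + 3*(s*(3 + Y)) = -9 + 3*s*(3 + Y))
(41 + (K(7, 8) + n))**2 = (41 + ((-9 + 9*7 + 3*8*7) + 71/4))**2 = (41 + ((-9 + 63 + 168) + 71/4))**2 = (41 + (222 + 71/4))**2 = (41 + 959/4)**2 = (1123/4)**2 = 1261129/16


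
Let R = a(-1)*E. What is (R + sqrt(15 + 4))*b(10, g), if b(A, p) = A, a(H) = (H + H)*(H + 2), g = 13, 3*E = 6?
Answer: -40 + 10*sqrt(19) ≈ 3.5890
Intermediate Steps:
E = 2 (E = (1/3)*6 = 2)
a(H) = 2*H*(2 + H) (a(H) = (2*H)*(2 + H) = 2*H*(2 + H))
R = -4 (R = (2*(-1)*(2 - 1))*2 = (2*(-1)*1)*2 = -2*2 = -4)
(R + sqrt(15 + 4))*b(10, g) = (-4 + sqrt(15 + 4))*10 = (-4 + sqrt(19))*10 = -40 + 10*sqrt(19)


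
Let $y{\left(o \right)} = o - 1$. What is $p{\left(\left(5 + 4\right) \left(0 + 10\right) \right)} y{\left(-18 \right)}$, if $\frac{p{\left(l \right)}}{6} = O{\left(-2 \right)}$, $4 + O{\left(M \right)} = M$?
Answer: $684$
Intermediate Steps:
$O{\left(M \right)} = -4 + M$
$y{\left(o \right)} = -1 + o$ ($y{\left(o \right)} = o - 1 = -1 + o$)
$p{\left(l \right)} = -36$ ($p{\left(l \right)} = 6 \left(-4 - 2\right) = 6 \left(-6\right) = -36$)
$p{\left(\left(5 + 4\right) \left(0 + 10\right) \right)} y{\left(-18 \right)} = - 36 \left(-1 - 18\right) = \left(-36\right) \left(-19\right) = 684$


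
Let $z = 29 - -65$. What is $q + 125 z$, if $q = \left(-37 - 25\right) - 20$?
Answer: $11668$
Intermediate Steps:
$z = 94$ ($z = 29 + 65 = 94$)
$q = -82$ ($q = -62 - 20 = -82$)
$q + 125 z = -82 + 125 \cdot 94 = -82 + 11750 = 11668$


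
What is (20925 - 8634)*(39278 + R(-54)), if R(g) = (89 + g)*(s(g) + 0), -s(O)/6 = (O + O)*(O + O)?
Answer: -29623301142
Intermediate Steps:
s(O) = -24*O**2 (s(O) = -6*(O + O)*(O + O) = -6*2*O*2*O = -24*O**2)
R(g) = -24*g**2*(89 + g) (R(g) = (89 + g)*(-24*g**2 + 0) = (89 + g)*(-24*g**2) = -24*g**2*(89 + g))
(20925 - 8634)*(39278 + R(-54)) = (20925 - 8634)*(39278 + 24*(-54)**2*(-89 - 1*(-54))) = 12291*(39278 + 24*2916*(-89 + 54)) = 12291*(39278 + 24*2916*(-35)) = 12291*(39278 - 2449440) = 12291*(-2410162) = -29623301142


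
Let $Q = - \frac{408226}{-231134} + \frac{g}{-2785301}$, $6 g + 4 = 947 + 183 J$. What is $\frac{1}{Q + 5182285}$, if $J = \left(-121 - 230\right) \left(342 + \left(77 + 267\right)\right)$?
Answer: $\frac{1931333284002}{10008728010997749113} \approx 1.9296 \cdot 10^{-7}$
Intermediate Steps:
$J = -240786$ ($J = - 351 \left(342 + 344\right) = \left(-351\right) 686 = -240786$)
$g = - \frac{44062895}{6}$ ($g = - \frac{2}{3} + \frac{947 + 183 \left(-240786\right)}{6} = - \frac{2}{3} + \frac{947 - 44063838}{6} = - \frac{2}{3} + \frac{1}{6} \left(-44062891\right) = - \frac{2}{3} - \frac{44062891}{6} = - \frac{44062895}{6} \approx -7.3438 \cdot 10^{6}$)
$Q = \frac{8503313444543}{1931333284002}$ ($Q = - \frac{408226}{-231134} - \frac{44062895}{6 \left(-2785301\right)} = \left(-408226\right) \left(- \frac{1}{231134}\right) - - \frac{44062895}{16711806} = \frac{204113}{115567} + \frac{44062895}{16711806} = \frac{8503313444543}{1931333284002} \approx 4.4028$)
$\frac{1}{Q + 5182285} = \frac{1}{\frac{8503313444543}{1931333284002} + 5182285} = \frac{1}{\frac{10008728010997749113}{1931333284002}} = \frac{1931333284002}{10008728010997749113}$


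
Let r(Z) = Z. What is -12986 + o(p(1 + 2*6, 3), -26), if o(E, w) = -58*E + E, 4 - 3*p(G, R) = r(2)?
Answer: -13024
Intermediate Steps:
p(G, R) = ⅔ (p(G, R) = 4/3 - ⅓*2 = 4/3 - ⅔ = ⅔)
o(E, w) = -57*E
-12986 + o(p(1 + 2*6, 3), -26) = -12986 - 57*⅔ = -12986 - 38 = -13024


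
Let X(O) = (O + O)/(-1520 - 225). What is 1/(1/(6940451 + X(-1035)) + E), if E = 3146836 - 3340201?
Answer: -2422217813/468372147410396 ≈ -5.1716e-6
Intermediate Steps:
X(O) = -2*O/1745 (X(O) = (2*O)/(-1745) = (2*O)*(-1/1745) = -2*O/1745)
E = -193365
1/(1/(6940451 + X(-1035)) + E) = 1/(1/(6940451 - 2/1745*(-1035)) - 193365) = 1/(1/(6940451 + 414/349) - 193365) = 1/(1/(2422217813/349) - 193365) = 1/(349/2422217813 - 193365) = 1/(-468372147410396/2422217813) = -2422217813/468372147410396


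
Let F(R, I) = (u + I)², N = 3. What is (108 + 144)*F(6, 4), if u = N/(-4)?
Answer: 10647/4 ≈ 2661.8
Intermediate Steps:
u = -¾ (u = 3/(-4) = 3*(-¼) = -¾ ≈ -0.75000)
F(R, I) = (-¾ + I)²
(108 + 144)*F(6, 4) = (108 + 144)*((-3 + 4*4)²/16) = 252*((-3 + 16)²/16) = 252*((1/16)*13²) = 252*((1/16)*169) = 252*(169/16) = 10647/4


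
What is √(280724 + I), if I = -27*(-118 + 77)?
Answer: √281831 ≈ 530.88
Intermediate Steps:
I = 1107 (I = -27*(-41) = 1107)
√(280724 + I) = √(280724 + 1107) = √281831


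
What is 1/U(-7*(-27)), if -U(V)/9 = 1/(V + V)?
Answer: -42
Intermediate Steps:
U(V) = -9/(2*V) (U(V) = -9/(V + V) = -9*1/(2*V) = -9/(2*V))
1/U(-7*(-27)) = 1/(-9/(2*((-7*(-27))))) = 1/(-9/2/189) = 1/(-9/2*1/189) = 1/(-1/42) = -42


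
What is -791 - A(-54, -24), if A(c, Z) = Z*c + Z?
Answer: -2063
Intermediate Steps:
A(c, Z) = Z + Z*c
-791 - A(-54, -24) = -791 - (-24)*(1 - 54) = -791 - (-24)*(-53) = -791 - 1*1272 = -791 - 1272 = -2063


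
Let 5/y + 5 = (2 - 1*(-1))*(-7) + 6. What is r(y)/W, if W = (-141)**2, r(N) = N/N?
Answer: 1/19881 ≈ 5.0299e-5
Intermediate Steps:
y = -1/4 (y = 5/(-5 + ((2 - 1*(-1))*(-7) + 6)) = 5/(-5 + ((2 + 1)*(-7) + 6)) = 5/(-5 + (3*(-7) + 6)) = 5/(-5 + (-21 + 6)) = 5/(-5 - 15) = 5/(-20) = 5*(-1/20) = -1/4 ≈ -0.25000)
r(N) = 1
W = 19881
r(y)/W = 1/19881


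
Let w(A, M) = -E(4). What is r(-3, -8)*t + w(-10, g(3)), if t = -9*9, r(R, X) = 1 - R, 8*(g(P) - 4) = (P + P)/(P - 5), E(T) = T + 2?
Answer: -330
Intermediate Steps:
E(T) = 2 + T
g(P) = 4 + P/(4*(-5 + P)) (g(P) = 4 + ((P + P)/(P - 5))/8 = 4 + ((2*P)/(-5 + P))/8 = 4 + (2*P/(-5 + P))/8 = 4 + P/(4*(-5 + P)))
w(A, M) = -6 (w(A, M) = -(2 + 4) = -1*6 = -6)
t = -81
r(-3, -8)*t + w(-10, g(3)) = (1 - 1*(-3))*(-81) - 6 = (1 + 3)*(-81) - 6 = 4*(-81) - 6 = -324 - 6 = -330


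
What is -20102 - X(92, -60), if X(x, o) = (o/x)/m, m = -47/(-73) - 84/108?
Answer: -40696303/2024 ≈ -20107.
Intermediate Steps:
m = -88/657 (m = -47*(-1/73) - 84*1/108 = 47/73 - 7/9 = -88/657 ≈ -0.13394)
X(x, o) = -657*o/(88*x) (X(x, o) = (o/x)/(-88/657) = (o/x)*(-657/88) = -657*o/(88*x))
-20102 - X(92, -60) = -20102 - (-657)*(-60)/(88*92) = -20102 - 1*9855/2024 = -20102 - 9855/2024 = -40696303/2024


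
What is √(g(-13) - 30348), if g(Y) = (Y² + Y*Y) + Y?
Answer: I*√30023 ≈ 173.27*I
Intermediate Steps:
g(Y) = Y + 2*Y² (g(Y) = (Y² + Y²) + Y = 2*Y² + Y = Y + 2*Y²)
√(g(-13) - 30348) = √(-13*(1 + 2*(-13)) - 30348) = √(-13*(1 - 26) - 30348) = √(-13*(-25) - 30348) = √(325 - 30348) = √(-30023) = I*√30023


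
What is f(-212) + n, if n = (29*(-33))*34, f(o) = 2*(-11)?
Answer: -32560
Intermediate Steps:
f(o) = -22
n = -32538 (n = -957*34 = -32538)
f(-212) + n = -22 - 32538 = -32560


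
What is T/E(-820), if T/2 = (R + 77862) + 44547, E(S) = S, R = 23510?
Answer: -3559/10 ≈ -355.90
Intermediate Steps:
T = 291838 (T = 2*((23510 + 77862) + 44547) = 2*(101372 + 44547) = 2*145919 = 291838)
T/E(-820) = 291838/(-820) = 291838*(-1/820) = -3559/10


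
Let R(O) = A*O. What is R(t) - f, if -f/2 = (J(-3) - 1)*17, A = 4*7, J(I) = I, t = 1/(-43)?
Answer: -5876/43 ≈ -136.65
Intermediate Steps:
t = -1/43 ≈ -0.023256
A = 28
R(O) = 28*O
f = 136 (f = -2*(-3 - 1)*17 = -(-8)*17 = -2*(-68) = 136)
R(t) - f = 28*(-1/43) - 1*136 = -28/43 - 136 = -5876/43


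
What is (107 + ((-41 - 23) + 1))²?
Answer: 1936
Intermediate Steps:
(107 + ((-41 - 23) + 1))² = (107 + (-64 + 1))² = (107 - 63)² = 44² = 1936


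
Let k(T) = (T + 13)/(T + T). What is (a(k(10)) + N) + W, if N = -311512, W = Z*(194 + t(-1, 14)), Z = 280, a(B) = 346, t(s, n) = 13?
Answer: -253206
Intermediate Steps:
k(T) = (13 + T)/(2*T) (k(T) = (13 + T)/((2*T)) = (13 + T)*(1/(2*T)) = (13 + T)/(2*T))
W = 57960 (W = 280*(194 + 13) = 280*207 = 57960)
(a(k(10)) + N) + W = (346 - 311512) + 57960 = -311166 + 57960 = -253206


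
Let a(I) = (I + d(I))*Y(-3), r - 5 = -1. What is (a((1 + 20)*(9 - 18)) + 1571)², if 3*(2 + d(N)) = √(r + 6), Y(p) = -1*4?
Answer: 49070185/9 - 18680*√10/3 ≈ 5.4326e+6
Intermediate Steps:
r = 4 (r = 5 - 1 = 4)
Y(p) = -4
d(N) = -2 + √10/3 (d(N) = -2 + √(4 + 6)/3 = -2 + √10/3)
a(I) = 8 - 4*I - 4*√10/3 (a(I) = (I + (-2 + √10/3))*(-4) = (-2 + I + √10/3)*(-4) = 8 - 4*I - 4*√10/3)
(a((1 + 20)*(9 - 18)) + 1571)² = ((8 - 4*(1 + 20)*(9 - 18) - 4*√10/3) + 1571)² = ((8 - 84*(-9) - 4*√10/3) + 1571)² = ((8 - 4*(-189) - 4*√10/3) + 1571)² = ((8 + 756 - 4*√10/3) + 1571)² = ((764 - 4*√10/3) + 1571)² = (2335 - 4*√10/3)²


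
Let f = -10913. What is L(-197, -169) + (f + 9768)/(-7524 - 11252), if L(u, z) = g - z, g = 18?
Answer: 3512257/18776 ≈ 187.06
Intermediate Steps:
L(u, z) = 18 - z
L(-197, -169) + (f + 9768)/(-7524 - 11252) = (18 - 1*(-169)) + (-10913 + 9768)/(-7524 - 11252) = (18 + 169) - 1145/(-18776) = 187 - 1145*(-1/18776) = 187 + 1145/18776 = 3512257/18776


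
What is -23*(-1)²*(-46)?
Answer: 1058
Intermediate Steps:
-23*(-1)²*(-46) = -23*1*(-46) = -23*(-46) = 1058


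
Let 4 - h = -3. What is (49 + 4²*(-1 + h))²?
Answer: 21025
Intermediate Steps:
h = 7 (h = 4 - 1*(-3) = 4 + 3 = 7)
(49 + 4²*(-1 + h))² = (49 + 4²*(-1 + 7))² = (49 + 16*6)² = (49 + 96)² = 145² = 21025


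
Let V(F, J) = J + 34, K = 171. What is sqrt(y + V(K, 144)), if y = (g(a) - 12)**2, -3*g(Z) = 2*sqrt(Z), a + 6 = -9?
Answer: sqrt(2838 + 144*I*sqrt(15))/3 ≈ 17.842 + 1.7365*I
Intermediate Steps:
a = -15 (a = -6 - 9 = -15)
V(F, J) = 34 + J
g(Z) = -2*sqrt(Z)/3
y = (-12 - 2*I*sqrt(15)/3)**2 (y = (-2*I*sqrt(15)/3 - 12)**2 = (-12 - 2*I*sqrt(15)/3)**2 ≈ 137.33 + 61.968*I)
sqrt(y + V(K, 144)) = sqrt((412/3 + 16*I*sqrt(15)) + (34 + 144)) = sqrt((412/3 + 16*I*sqrt(15)) + 178) = sqrt(946/3 + 16*I*sqrt(15))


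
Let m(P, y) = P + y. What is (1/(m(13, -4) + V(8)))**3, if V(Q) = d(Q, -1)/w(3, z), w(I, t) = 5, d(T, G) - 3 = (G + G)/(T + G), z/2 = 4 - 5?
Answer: 42875/37259704 ≈ 0.0011507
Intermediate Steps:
z = -2 (z = 2*(4 - 5) = 2*(-1) = -2)
d(T, G) = 3 + 2*G/(G + T) (d(T, G) = 3 + (G + G)/(T + G) = 3 + (2*G)/(G + T) = 3 + 2*G/(G + T))
V(Q) = (-5 + 3*Q)/(5*(-1 + Q)) (V(Q) = ((3*Q + 5*(-1))/(-1 + Q))/5 = ((3*Q - 5)/(-1 + Q))*(1/5) = ((-5 + 3*Q)/(-1 + Q))*(1/5) = (-5 + 3*Q)/(5*(-1 + Q)))
(1/(m(13, -4) + V(8)))**3 = (1/((13 - 4) + (-5 + 3*8)/(5*(-1 + 8))))**3 = (1/(9 + (1/5)*(-5 + 24)/7))**3 = (1/(9 + (1/5)*(1/7)*19))**3 = (1/(9 + 19/35))**3 = (1/(334/35))**3 = (35/334)**3 = 42875/37259704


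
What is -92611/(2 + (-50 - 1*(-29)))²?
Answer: -92611/361 ≈ -256.54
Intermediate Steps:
-92611/(2 + (-50 - 1*(-29)))² = -92611/(2 + (-50 + 29))² = -92611/(2 - 21)² = -92611/((-19)²) = -92611/361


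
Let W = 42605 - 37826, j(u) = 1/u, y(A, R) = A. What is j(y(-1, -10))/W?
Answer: -1/4779 ≈ -0.00020925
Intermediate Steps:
W = 4779
j(y(-1, -10))/W = 1/(-1*4779) = -1*1/4779 = -1/4779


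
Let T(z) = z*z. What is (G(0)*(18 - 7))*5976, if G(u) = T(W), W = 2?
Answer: 262944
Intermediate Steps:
T(z) = z²
G(u) = 4 (G(u) = 2² = 4)
(G(0)*(18 - 7))*5976 = (4*(18 - 7))*5976 = (4*11)*5976 = 44*5976 = 262944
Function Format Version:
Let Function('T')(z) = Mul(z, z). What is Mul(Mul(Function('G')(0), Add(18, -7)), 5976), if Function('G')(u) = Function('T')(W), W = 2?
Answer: 262944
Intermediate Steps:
Function('T')(z) = Pow(z, 2)
Function('G')(u) = 4 (Function('G')(u) = Pow(2, 2) = 4)
Mul(Mul(Function('G')(0), Add(18, -7)), 5976) = Mul(Mul(4, Add(18, -7)), 5976) = Mul(Mul(4, 11), 5976) = Mul(44, 5976) = 262944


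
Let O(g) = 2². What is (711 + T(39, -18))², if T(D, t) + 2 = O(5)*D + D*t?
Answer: 26569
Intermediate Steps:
O(g) = 4
T(D, t) = -2 + 4*D + D*t (T(D, t) = -2 + (4*D + D*t) = -2 + 4*D + D*t)
(711 + T(39, -18))² = (711 + (-2 + 4*39 + 39*(-18)))² = (711 + (-2 + 156 - 702))² = (711 - 548)² = 163² = 26569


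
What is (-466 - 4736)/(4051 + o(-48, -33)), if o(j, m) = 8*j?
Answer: -5202/3667 ≈ -1.4186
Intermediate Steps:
(-466 - 4736)/(4051 + o(-48, -33)) = (-466 - 4736)/(4051 + 8*(-48)) = -5202/(4051 - 384) = -5202/3667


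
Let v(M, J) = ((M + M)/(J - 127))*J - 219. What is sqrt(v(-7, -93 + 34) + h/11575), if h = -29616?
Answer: 2*I*sqrt(2618878392123)/215295 ≈ 15.033*I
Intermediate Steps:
v(M, J) = -219 + 2*J*M/(-127 + J) (v(M, J) = ((2*M)/(-127 + J))*J - 219 = (2*M/(-127 + J))*J - 219 = 2*J*M/(-127 + J) - 219 = -219 + 2*J*M/(-127 + J))
sqrt(v(-7, -93 + 34) + h/11575) = sqrt((27813 - 219*(-93 + 34) + 2*(-93 + 34)*(-7))/(-127 + (-93 + 34)) - 29616/11575) = sqrt((27813 - 219*(-59) + 2*(-59)*(-7))/(-127 - 59) - 29616*1/11575) = sqrt((27813 + 12921 + 826)/(-186) - 29616/11575) = sqrt(-1/186*41560 - 29616/11575) = sqrt(-20780/93 - 29616/11575) = sqrt(-243282788/1076475) = 2*I*sqrt(2618878392123)/215295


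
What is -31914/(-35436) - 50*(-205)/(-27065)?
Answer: 16684447/31969178 ≈ 0.52189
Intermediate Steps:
-31914/(-35436) - 50*(-205)/(-27065) = -31914*(-1/35436) + 10250*(-1/27065) = 5319/5906 - 2050/5413 = 16684447/31969178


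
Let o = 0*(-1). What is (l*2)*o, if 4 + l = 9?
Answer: 0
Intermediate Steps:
l = 5 (l = -4 + 9 = 5)
o = 0
(l*2)*o = (5*2)*0 = 10*0 = 0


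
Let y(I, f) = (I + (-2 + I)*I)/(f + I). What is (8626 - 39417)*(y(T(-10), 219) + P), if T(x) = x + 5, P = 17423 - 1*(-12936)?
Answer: -100022346548/107 ≈ -9.3479e+8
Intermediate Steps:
P = 30359 (P = 17423 + 12936 = 30359)
T(x) = 5 + x
y(I, f) = (I + I*(-2 + I))/(I + f)
(8626 - 39417)*(y(T(-10), 219) + P) = (8626 - 39417)*((5 - 10)*(-1 + (5 - 10))/((5 - 10) + 219) + 30359) = -30791*(-5*(-1 - 5)/(-5 + 219) + 30359) = -30791*(-5*(-6)/214 + 30359) = -30791*(-5*1/214*(-6) + 30359) = -30791*(15/107 + 30359) = -30791*3248428/107 = -100022346548/107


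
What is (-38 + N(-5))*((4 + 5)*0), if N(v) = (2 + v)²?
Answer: 0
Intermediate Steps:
(-38 + N(-5))*((4 + 5)*0) = (-38 + (2 - 5)²)*((4 + 5)*0) = (-38 + (-3)²)*(9*0) = (-38 + 9)*0 = -29*0 = 0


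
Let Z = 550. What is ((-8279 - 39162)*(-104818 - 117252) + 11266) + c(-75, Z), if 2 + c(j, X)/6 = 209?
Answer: 10535235378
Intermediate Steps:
c(j, X) = 1242 (c(j, X) = -12 + 6*209 = -12 + 1254 = 1242)
((-8279 - 39162)*(-104818 - 117252) + 11266) + c(-75, Z) = ((-8279 - 39162)*(-104818 - 117252) + 11266) + 1242 = (-47441*(-222070) + 11266) + 1242 = (10535222870 + 11266) + 1242 = 10535234136 + 1242 = 10535235378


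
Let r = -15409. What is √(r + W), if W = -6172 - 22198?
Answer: I*√43779 ≈ 209.23*I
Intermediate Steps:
W = -28370
√(r + W) = √(-15409 - 28370) = √(-43779) = I*√43779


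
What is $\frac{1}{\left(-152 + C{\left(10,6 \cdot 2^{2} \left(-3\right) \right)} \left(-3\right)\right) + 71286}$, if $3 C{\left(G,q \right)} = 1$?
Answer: $\frac{1}{71133} \approx 1.4058 \cdot 10^{-5}$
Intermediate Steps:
$C{\left(G,q \right)} = \frac{1}{3}$ ($C{\left(G,q \right)} = \frac{1}{3} \cdot 1 = \frac{1}{3}$)
$\frac{1}{\left(-152 + C{\left(10,6 \cdot 2^{2} \left(-3\right) \right)} \left(-3\right)\right) + 71286} = \frac{1}{\left(-152 + \frac{1}{3} \left(-3\right)\right) + 71286} = \frac{1}{\left(-152 - 1\right) + 71286} = \frac{1}{-153 + 71286} = \frac{1}{71133}$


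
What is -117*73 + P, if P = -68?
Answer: -8609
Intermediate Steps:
-117*73 + P = -117*73 - 68 = -8541 - 68 = -8609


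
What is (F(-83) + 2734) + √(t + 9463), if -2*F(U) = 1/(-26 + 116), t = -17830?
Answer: 492119/180 + I*√8367 ≈ 2734.0 + 91.471*I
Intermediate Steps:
F(U) = -1/180 (F(U) = -1/(2*(-26 + 116)) = -½/90 = -½*1/90 = -1/180)
(F(-83) + 2734) + √(t + 9463) = (-1/180 + 2734) + √(-17830 + 9463) = 492119/180 + √(-8367) = 492119/180 + I*√8367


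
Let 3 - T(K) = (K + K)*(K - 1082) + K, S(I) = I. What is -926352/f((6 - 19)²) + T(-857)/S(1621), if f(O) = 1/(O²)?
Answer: -42887674806698/1621 ≈ -2.6458e+10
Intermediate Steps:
f(O) = O⁻²
T(K) = 3 - K - 2*K*(-1082 + K) (T(K) = 3 - ((K + K)*(K - 1082) + K) = 3 - ((2*K)*(-1082 + K) + K) = 3 - (2*K*(-1082 + K) + K) = 3 - (K + 2*K*(-1082 + K)) = 3 + (-K - 2*K*(-1082 + K)) = 3 - K - 2*K*(-1082 + K))
-926352/f((6 - 19)²) + T(-857)/S(1621) = -926352*(6 - 19)⁴ + (3 - 2*(-857)² + 2163*(-857))/1621 = -926352/(((-13)²)⁻²) + (3 - 2*734449 - 1853691)*(1/1621) = -926352/(169⁻²) + (3 - 1468898 - 1853691)*(1/1621) = -926352/1/28561 - 3322586*1/1621 = -926352*28561 - 3322586/1621 = -26457539472 - 3322586/1621 = -42887674806698/1621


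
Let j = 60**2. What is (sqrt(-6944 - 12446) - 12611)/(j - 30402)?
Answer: 12611/26802 - I*sqrt(19390)/26802 ≈ 0.47052 - 0.0051954*I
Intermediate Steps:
j = 3600
(sqrt(-6944 - 12446) - 12611)/(j - 30402) = (sqrt(-6944 - 12446) - 12611)/(3600 - 30402) = (sqrt(-19390) - 12611)/(-26802) = (I*sqrt(19390) - 12611)*(-1/26802) = (-12611 + I*sqrt(19390))*(-1/26802) = 12611/26802 - I*sqrt(19390)/26802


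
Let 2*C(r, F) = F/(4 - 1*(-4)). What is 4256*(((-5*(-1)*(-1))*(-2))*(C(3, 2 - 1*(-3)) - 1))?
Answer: -29260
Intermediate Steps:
C(r, F) = F/16 (C(r, F) = (F/(4 - 1*(-4)))/2 = (F/(4 + 4))/2 = (F/8)/2 = F/16)
4256*(((-5*(-1)*(-1))*(-2))*(C(3, 2 - 1*(-3)) - 1)) = 4256*(((-5*(-1)*(-1))*(-2))*((2 - 1*(-3))/16 - 1)) = 4256*(((5*(-1))*(-2))*((2 + 3)/16 - 1)) = 4256*((-5*(-2))*((1/16)*5 - 1)) = 4256*(10*(5/16 - 1)) = 4256*(10*(-11/16)) = 4256*(-55/8) = -29260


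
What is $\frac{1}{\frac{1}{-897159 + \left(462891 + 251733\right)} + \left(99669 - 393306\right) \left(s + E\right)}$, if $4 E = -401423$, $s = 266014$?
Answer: $- \frac{730140}{35516485910150239} \approx -2.0558 \cdot 10^{-11}$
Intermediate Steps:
$E = - \frac{401423}{4}$ ($E = \frac{1}{4} \left(-401423\right) = - \frac{401423}{4} \approx -1.0036 \cdot 10^{5}$)
$\frac{1}{\frac{1}{-897159 + \left(462891 + 251733\right)} + \left(99669 - 393306\right) \left(s + E\right)} = \frac{1}{\frac{1}{-897159 + \left(462891 + 251733\right)} + \left(99669 - 393306\right) \left(266014 - \frac{401423}{4}\right)} = \frac{1}{\frac{1}{-897159 + 714624} - \frac{194573566221}{4}} = \frac{1}{\frac{1}{-182535} - \frac{194573566221}{4}} = \frac{1}{- \frac{1}{182535} - \frac{194573566221}{4}} = \frac{1}{- \frac{35516485910150239}{730140}} = - \frac{730140}{35516485910150239}$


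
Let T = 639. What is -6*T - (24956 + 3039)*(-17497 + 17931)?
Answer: -12153664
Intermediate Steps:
-6*T - (24956 + 3039)*(-17497 + 17931) = -6*639 - (24956 + 3039)*(-17497 + 17931) = -3834 - 27995*434 = -3834 - 1*12149830 = -3834 - 12149830 = -12153664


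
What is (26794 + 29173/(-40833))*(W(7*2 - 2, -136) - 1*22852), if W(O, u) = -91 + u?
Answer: -8416528411697/13611 ≈ -6.1836e+8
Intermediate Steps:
(26794 + 29173/(-40833))*(W(7*2 - 2, -136) - 1*22852) = (26794 + 29173/(-40833))*((-91 - 136) - 1*22852) = (26794 + 29173*(-1/40833))*(-227 - 22852) = (26794 - 29173/40833)*(-23079) = (1094050229/40833)*(-23079) = -8416528411697/13611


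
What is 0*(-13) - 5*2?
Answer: -10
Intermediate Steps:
0*(-13) - 5*2 = 0 - 10 = -10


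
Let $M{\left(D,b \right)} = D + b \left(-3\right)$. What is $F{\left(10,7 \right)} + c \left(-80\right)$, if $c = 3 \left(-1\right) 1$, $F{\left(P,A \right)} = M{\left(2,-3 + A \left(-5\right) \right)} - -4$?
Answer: $360$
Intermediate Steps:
$M{\left(D,b \right)} = D - 3 b$
$F{\left(P,A \right)} = 15 + 15 A$ ($F{\left(P,A \right)} = \left(2 - 3 \left(-3 + A \left(-5\right)\right)\right) - -4 = \left(2 - 3 \left(-3 - 5 A\right)\right) + 4 = \left(2 + \left(9 + 15 A\right)\right) + 4 = \left(11 + 15 A\right) + 4 = 15 + 15 A$)
$c = -3$ ($c = \left(-3\right) 1 = -3$)
$F{\left(10,7 \right)} + c \left(-80\right) = \left(15 + 15 \cdot 7\right) - -240 = \left(15 + 105\right) + 240 = 120 + 240 = 360$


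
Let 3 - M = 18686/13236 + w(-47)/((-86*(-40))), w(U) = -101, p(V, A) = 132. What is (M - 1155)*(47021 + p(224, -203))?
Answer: -619067289104663/11382960 ≈ -5.4385e+7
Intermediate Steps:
M = 18413129/11382960 (M = 3 - (18686/13236 - 101/((-86*(-40)))) = 3 - (18686*(1/13236) - 101/3440) = 3 - (9343/6618 - 101*1/3440) = 3 - (9343/6618 - 101/3440) = 3 - 1*15735751/11382960 = 3 - 15735751/11382960 = 18413129/11382960 ≈ 1.6176)
(M - 1155)*(47021 + p(224, -203)) = (18413129/11382960 - 1155)*(47021 + 132) = -13128905671/11382960*47153 = -619067289104663/11382960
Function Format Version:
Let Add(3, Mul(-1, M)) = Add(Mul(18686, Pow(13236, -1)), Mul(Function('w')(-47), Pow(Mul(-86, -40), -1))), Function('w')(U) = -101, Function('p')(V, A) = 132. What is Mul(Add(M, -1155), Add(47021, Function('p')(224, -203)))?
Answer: Rational(-619067289104663, 11382960) ≈ -5.4385e+7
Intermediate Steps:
M = Rational(18413129, 11382960) (M = Add(3, Mul(-1, Add(Mul(18686, Pow(13236, -1)), Mul(-101, Pow(Mul(-86, -40), -1))))) = Add(3, Mul(-1, Add(Mul(18686, Rational(1, 13236)), Mul(-101, Pow(3440, -1))))) = Add(3, Mul(-1, Add(Rational(9343, 6618), Mul(-101, Rational(1, 3440))))) = Add(3, Mul(-1, Add(Rational(9343, 6618), Rational(-101, 3440)))) = Add(3, Mul(-1, Rational(15735751, 11382960))) = Add(3, Rational(-15735751, 11382960)) = Rational(18413129, 11382960) ≈ 1.6176)
Mul(Add(M, -1155), Add(47021, Function('p')(224, -203))) = Mul(Add(Rational(18413129, 11382960), -1155), Add(47021, 132)) = Mul(Rational(-13128905671, 11382960), 47153) = Rational(-619067289104663, 11382960)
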